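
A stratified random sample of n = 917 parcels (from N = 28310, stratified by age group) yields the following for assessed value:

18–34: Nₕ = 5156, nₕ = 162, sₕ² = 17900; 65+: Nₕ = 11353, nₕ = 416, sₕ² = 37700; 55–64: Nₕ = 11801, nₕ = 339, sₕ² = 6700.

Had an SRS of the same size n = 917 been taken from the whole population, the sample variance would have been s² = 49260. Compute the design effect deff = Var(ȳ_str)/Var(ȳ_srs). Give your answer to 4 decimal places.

0.4026

Var(ȳ_str) = Σ Wₕ²(1−fₕ)sₕ²/nₕ with Wₕ = Nₕ/28310:
  18–34: (5156/28310)²·(1−162/5156)·17900/162 = 3.5499295
  65+: (11353/28310)²·(1−416/11353)·37700/416 = 14.040324
  55–64: (11801/28310)²·(1−339/11801)·6700/339 = 3.3356047
  → Var(ȳ_str) = 20.925858.
Var(ȳ_srs) = (1 − 917/28310)·49260/917 = 51.978627.
deff = 20.925858 / 51.978627 = 0.4026.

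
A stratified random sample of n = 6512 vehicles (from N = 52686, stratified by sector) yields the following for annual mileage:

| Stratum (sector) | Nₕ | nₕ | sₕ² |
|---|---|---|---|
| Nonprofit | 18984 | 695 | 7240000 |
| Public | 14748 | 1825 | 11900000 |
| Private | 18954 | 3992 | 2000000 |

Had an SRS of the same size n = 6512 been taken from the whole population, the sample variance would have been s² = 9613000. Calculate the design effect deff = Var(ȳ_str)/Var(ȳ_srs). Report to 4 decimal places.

Var(ȳ_str) = Σ Wₕ²(1−fₕ)sₕ²/nₕ with Wₕ = Nₕ/52686:
  Nonprofit: (18984/52686)²·(1−695/18984)·7240000/695 = 1302.9897
  Public: (14748/52686)²·(1−1825/14748)·11900000/1825 = 447.70311
  Private: (18954/52686)²·(1−3992/18954)·2000000/3992 = 51.184626
  → Var(ȳ_str) = 1801.8774.
Var(ȳ_srs) = (1 − 6512/52686)·9613000/6512 = 1293.7395.
deff = 1801.8774 / 1293.7395 = 1.3928.

1.3928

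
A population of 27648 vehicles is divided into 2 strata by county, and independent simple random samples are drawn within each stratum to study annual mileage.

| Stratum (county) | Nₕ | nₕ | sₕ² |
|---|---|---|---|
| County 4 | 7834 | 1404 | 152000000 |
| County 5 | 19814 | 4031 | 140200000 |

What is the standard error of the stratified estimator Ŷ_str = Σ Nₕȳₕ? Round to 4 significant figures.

4.041 × 10^6

Var(Ŷ_str) = Σₕ Nₕ²(1 − fₕ)sₕ²/nₕ.
County 4: 7834²·(1 − 1404/7834)·152000000/1404 = 5.453446 × 10^12.
County 5: 19814²·(1 − 4031/19814)·140200000/4031 = 1.0876695 × 10^13.
Sum = 1.6330141 × 10^13.
SE = √(1.6330141 × 10^13) = 4.041 × 10^6.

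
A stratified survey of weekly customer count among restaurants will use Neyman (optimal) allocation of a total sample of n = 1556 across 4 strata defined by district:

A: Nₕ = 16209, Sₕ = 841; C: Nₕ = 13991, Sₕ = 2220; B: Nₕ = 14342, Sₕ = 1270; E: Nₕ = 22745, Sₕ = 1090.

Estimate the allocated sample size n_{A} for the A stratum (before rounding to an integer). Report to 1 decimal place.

Neyman allocation: nₕ = n·NₕSₕ / Σⱼ NⱼSⱼ.
Σ NⱼSⱼ = 16209·841 + 13991·2220 + 14342·1270 + 22745·1090 = 8.7698179 × 10^7.
n_{A} = 1556·16209·841 / (8.7698179 × 10^7) = 241.9.

241.9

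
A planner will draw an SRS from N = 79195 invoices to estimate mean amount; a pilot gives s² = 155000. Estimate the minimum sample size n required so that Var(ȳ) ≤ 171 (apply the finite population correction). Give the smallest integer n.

Without fpc, n₀ = s²/D = 155000/171 = 906.4327.
With fpc, (1 − n/N)·s²/n ≤ D requires n ≥ n₀/(1 + n₀/N) = 906.4327/(1 + 906.4327/79195) = 896.1755.
Rounding up, n = 897.

897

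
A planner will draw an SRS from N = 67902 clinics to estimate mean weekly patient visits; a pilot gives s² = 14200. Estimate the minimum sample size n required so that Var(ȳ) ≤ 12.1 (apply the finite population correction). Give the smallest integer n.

Without fpc, n₀ = s²/D = 14200/12.1 = 1173.5537.
With fpc, (1 − n/N)·s²/n ≤ D requires n ≥ n₀/(1 + n₀/N) = 1173.5537/(1 + 1173.5537/67902) = 1153.6157.
Rounding up, n = 1154.

1154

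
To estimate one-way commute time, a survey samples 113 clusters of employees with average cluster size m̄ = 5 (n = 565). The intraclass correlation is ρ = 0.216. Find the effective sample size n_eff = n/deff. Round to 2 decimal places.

303.11

deff = 1 + (5 − 1)·0.216 = 1 + 0.864 = 1.864.
n_eff = 565 / 1.864 = 303.11.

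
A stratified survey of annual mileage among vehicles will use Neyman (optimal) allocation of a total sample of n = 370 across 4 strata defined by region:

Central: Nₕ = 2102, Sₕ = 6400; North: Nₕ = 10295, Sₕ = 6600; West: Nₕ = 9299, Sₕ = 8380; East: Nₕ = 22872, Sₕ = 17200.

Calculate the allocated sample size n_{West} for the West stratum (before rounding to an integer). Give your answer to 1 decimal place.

52.2

Neyman allocation: nₕ = n·NₕSₕ / Σⱼ NⱼSⱼ.
Σ NⱼSⱼ = 2102·6400 + 10295·6600 + 9299·8380 + 22872·17200 = 5.5272382 × 10^8.
n_{West} = 370·9299·8380 / (5.5272382 × 10^8) = 52.2.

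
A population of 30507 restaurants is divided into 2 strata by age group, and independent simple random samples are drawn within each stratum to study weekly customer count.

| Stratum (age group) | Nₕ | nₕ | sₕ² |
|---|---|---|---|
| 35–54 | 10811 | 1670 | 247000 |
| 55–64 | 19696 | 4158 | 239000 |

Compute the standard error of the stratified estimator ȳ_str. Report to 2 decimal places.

Var(ȳ_str) = Σₕ Wₕ²(1 − fₕ)sₕ²/nₕ with Wₕ = Nₕ/N, N = 30507.
35–54: Wₕ = 0.35437768; term = 0.35437768²·(1 − 0.15447230)·247000/1670 = 15.705113.
55–64: Wₕ = 0.64562232; term = 0.64562232²·(1 − 0.21110885)·239000/4158 = 18.901121.
Sum = 34.606234.
SE = √(34.606234) = 5.88.

5.88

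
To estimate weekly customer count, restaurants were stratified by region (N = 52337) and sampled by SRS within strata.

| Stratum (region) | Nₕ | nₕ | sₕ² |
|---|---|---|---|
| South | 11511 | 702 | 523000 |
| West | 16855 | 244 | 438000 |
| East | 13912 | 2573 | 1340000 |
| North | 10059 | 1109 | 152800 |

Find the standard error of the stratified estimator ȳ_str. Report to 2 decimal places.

15.87

Var(ȳ_str) = Σₕ Wₕ²(1 − fₕ)sₕ²/nₕ with Wₕ = Nₕ/N, N = 52337.
South: Wₕ = 0.21994000; term = 0.21994000²·(1 − 0.06098514)·523000/702 = 33.84118.
West: Wₕ = 0.32204750; term = 0.32204750²·(1 − 0.01447642)·438000/244 = 183.48103.
East: Wₕ = 0.26581577; term = 0.26581577²·(1 − 0.18494825)·1340000/2573 = 29.992432.
North: Wₕ = 0.19219673; term = 0.19219673²·(1 − 0.11024953)·152800/1109 = 4.5284753.
Sum = 251.84312.
SE = √(251.84312) = 15.87.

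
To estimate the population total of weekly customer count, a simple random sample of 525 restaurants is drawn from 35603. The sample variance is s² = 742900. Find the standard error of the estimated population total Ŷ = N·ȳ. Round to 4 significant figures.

1.329 × 10^6

Var(Ŷ) = N²·Var(ȳ) = N²·(1 − n/N)·s²/n.
f = 525/35603 = 0.01474595; Var(ȳ) = 0.98525405·742900/525 = 1394.1814.
Var(Ŷ) = 35603² · 1394.1814 = 1.7672275 × 10^12.
SE(Ŷ) = √(1.7672275 × 10^12) = 1.329 × 10^6.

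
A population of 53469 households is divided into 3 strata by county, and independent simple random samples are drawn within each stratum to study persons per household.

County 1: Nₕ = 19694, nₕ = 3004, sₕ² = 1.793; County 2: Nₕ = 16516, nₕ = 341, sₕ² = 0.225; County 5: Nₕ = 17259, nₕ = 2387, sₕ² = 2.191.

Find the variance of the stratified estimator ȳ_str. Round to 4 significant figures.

Var(ȳ_str) = Σₕ Wₕ²(1 − fₕ)sₕ²/nₕ with Wₕ = Nₕ/N, N = 53469.
County 1: Wₕ = 0.36832557; term = 0.36832557²·(1 − 0.15253377)·1.793/3004 = 6.8622496 × 10^-5.
County 2: Wₕ = 0.30888926; term = 0.30888926²·(1 − 0.02064665)·0.225/341 = 6.1655692 × 10^-5.
County 5: Wₕ = 0.32278517; term = 0.32278517²·(1 − 0.13830465)·2.191/2387 = 8.2408278 × 10^-5.
Sum = 2.1268647 × 10^-4.

2.127 × 10^-4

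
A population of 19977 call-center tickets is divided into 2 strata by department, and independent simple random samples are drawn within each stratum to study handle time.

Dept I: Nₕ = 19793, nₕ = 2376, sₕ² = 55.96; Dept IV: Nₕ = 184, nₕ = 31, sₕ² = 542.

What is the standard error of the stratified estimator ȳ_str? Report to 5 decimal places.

Var(ȳ_str) = Σₕ Wₕ²(1 − fₕ)sₕ²/nₕ with Wₕ = Nₕ/N, N = 19977.
Dept I: Wₕ = 0.99078941; term = 0.99078941²·(1 − 0.12004244)·55.96/2376 = 0.020344907.
Dept IV: Wₕ = 0.00921059; term = 0.00921059²·(1 − 0.16847826)·542/31 = 0.0012333499.
Sum = 0.021578257.
SE = √(0.021578257) = 0.14690.

0.14690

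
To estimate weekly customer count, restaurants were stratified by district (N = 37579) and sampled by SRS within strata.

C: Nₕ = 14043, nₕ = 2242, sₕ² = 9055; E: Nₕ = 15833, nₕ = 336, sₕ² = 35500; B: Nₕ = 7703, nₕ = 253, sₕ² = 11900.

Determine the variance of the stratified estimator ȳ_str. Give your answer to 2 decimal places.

20.74

Var(ȳ_str) = Σₕ Wₕ²(1 − fₕ)sₕ²/nₕ with Wₕ = Nₕ/N, N = 37579.
C: Wₕ = 0.37369275; term = 0.37369275²·(1 − 0.15965250)·9055/2242 = 0.47395937.
E: Wₕ = 0.42132574; term = 0.42132574²·(1 − 0.02122150)·35500/336 = 18.357329.
B: Wₕ = 0.20498151; term = 0.20498151²·(1 − 0.03284435)·11900/253 = 1.9114026.
Sum = 20.742691.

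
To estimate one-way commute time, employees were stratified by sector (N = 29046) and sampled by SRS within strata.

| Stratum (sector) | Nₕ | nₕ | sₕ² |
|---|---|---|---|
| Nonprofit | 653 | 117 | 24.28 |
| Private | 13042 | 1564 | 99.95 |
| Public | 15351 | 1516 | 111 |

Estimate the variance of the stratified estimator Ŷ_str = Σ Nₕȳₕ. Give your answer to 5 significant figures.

2.5190 × 10^7

Var(Ŷ_str) = Σₕ Nₕ²(1 − fₕ)sₕ²/nₕ.
Nonprofit: 653²·(1 − 117/653)·24.28/117 = 72634.139.
Private: 13042²·(1 − 1564/13042)·99.95/1564 = 9.5665747 × 10^6.
Public: 15351²·(1 − 1516/15351)·111/1516 = 1.555033 × 10^7.
Sum = 2.5189539 × 10^7.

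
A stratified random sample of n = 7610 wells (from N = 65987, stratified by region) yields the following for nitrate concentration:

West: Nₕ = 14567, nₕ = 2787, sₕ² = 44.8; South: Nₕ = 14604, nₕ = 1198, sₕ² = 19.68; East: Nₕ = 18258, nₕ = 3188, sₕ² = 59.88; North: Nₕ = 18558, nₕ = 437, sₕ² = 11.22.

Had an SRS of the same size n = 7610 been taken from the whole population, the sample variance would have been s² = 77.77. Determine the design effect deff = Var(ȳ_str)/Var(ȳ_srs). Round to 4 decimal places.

Var(ȳ_str) = Σ Wₕ²(1−fₕ)sₕ²/nₕ with Wₕ = Nₕ/65987:
  West: (14567/65987)²·(1−2787/14567)·44.8/2787 = 6.3348989 × 10^-4
  South: (14604/65987)²·(1−1198/14604)·19.68/1198 = 7.3862252 × 10^-4
  East: (18258/65987)²·(1−3188/18258)·59.88/3188 = 0.0011868974
  North: (18558/65987)²·(1−437/18558)·11.22/437 = 0.0019829327
  → Var(ȳ_str) = 0.0045419425.
Var(ȳ_srs) = (1 − 7610/65987)·77.77/7610 = 0.0090408826.
deff = 0.0045419425 / 0.0090408826 = 0.5024.

0.5024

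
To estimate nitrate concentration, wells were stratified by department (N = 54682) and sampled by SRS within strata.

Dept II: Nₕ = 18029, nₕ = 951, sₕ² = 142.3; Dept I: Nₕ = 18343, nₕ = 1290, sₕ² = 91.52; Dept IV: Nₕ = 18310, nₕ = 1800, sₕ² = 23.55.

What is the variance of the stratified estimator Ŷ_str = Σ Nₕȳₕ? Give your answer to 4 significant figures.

Var(Ŷ_str) = Σₕ Nₕ²(1 − fₕ)sₕ²/nₕ.
Dept II: 18029²·(1 − 951/18029)·142.3/951 = 4.6071572 × 10^7.
Dept I: 18343²·(1 − 1290/18343)·91.52/1290 = 2.2192052 × 10^7.
Dept IV: 18310²·(1 − 1800/18310)·23.55/1800 = 3.9550668 × 10^6.
Sum = 7.2218691 × 10^7.

7.222 × 10^7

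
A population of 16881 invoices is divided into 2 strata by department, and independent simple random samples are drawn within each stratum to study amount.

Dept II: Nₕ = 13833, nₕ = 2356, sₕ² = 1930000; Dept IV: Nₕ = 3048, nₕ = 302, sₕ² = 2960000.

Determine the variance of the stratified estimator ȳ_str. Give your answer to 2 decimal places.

744.26

Var(ȳ_str) = Σₕ Wₕ²(1 − fₕ)sₕ²/nₕ with Wₕ = Nₕ/N, N = 16881.
Dept II: Wₕ = 0.81944198; term = 0.81944198²·(1 − 0.17031736)·1930000/2356 = 456.38403.
Dept IV: Wₕ = 0.18055802; term = 0.18055802²·(1 − 0.09908136)·2960000/302 = 287.87498.
Sum = 744.25901.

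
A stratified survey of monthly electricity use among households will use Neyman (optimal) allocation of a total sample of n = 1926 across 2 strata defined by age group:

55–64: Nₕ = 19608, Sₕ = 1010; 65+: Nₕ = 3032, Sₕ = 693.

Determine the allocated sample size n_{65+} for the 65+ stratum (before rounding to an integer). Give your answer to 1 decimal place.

184.7

Neyman allocation: nₕ = n·NₕSₕ / Σⱼ NⱼSⱼ.
Σ NⱼSⱼ = 19608·1010 + 3032·693 = 2.1905256 × 10^7.
n_{65+} = 1926·3032·693 / (2.1905256 × 10^7) = 184.7.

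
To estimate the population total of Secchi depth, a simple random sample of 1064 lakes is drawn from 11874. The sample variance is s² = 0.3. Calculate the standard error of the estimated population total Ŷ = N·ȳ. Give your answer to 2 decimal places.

190.24

Var(Ŷ) = N²·Var(ȳ) = N²·(1 − n/N)·s²/n.
f = 1064/11874 = 0.08960755; Var(ȳ) = 0.91039245·0.3/1064 = 2.566896 × 10^-4.
Var(Ŷ) = 11874² · (2.566896 × 10^-4) = 36191.148.
SE(Ŷ) = √(36191.148) = 190.24.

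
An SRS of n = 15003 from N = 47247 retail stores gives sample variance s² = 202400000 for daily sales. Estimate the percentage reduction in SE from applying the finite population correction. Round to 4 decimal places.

f = n/N = 15003/47247 = 0.31754397.
SE_no-fpc = √(s²/n) = 116.14919; SE_fpc = √((1−f)s²/n) = 95.951891.
Ratio = √(1−f) = 0.82610897. Reduction = 100·(1 − 0.82610897) = 17.3891%.

17.3891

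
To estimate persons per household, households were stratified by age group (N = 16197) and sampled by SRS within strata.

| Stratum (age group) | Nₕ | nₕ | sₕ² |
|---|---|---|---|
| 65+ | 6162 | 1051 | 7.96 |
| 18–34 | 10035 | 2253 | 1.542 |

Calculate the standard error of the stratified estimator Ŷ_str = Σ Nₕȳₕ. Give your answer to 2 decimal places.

Var(Ŷ_str) = Σₕ Nₕ²(1 − fₕ)sₕ²/nₕ.
65+: 6162²·(1 − 1051/6162)·7.96/1051 = 238527.21.
18–34: 10035²·(1 − 2253/10035)·1.542/2253 = 53448.04.
Sum = 291975.25.
SE = √(291975.25) = 540.35.

540.35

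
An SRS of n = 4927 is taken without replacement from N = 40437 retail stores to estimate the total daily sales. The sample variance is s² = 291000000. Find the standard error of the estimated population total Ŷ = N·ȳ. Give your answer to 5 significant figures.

Var(Ŷ) = N²·Var(ȳ) = N²·(1 − n/N)·s²/n.
f = 4927/40437 = 0.12184386; Var(ȳ) = 0.87815614·291000000/4927 = 51865.93.
Var(Ŷ) = 40437² · 51865.93 = 8.4808626 × 10^13.
SE(Ŷ) = √(8.4808626 × 10^13) = 9.2092 × 10^6.

9.2092 × 10^6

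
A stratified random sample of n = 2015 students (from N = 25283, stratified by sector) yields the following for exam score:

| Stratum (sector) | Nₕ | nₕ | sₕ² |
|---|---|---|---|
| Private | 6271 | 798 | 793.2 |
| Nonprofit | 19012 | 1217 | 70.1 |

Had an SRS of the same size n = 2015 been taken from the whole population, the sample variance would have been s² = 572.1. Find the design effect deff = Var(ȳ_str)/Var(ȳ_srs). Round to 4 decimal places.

0.3209

Var(ȳ_str) = Σ Wₕ²(1−fₕ)sₕ²/nₕ with Wₕ = Nₕ/25283:
  Private: (6271/25283)²·(1−798/6271)·793.2/798 = 0.053368482
  Nonprofit: (19012/25283)²·(1−1217/19012)·70.1/1217 = 0.03048569
  → Var(ȳ_str) = 0.083854172.
Var(ȳ_srs) = (1 − 2015/25283)·572.1/2015 = 0.26129274.
deff = 0.083854172 / 0.26129274 = 0.3209.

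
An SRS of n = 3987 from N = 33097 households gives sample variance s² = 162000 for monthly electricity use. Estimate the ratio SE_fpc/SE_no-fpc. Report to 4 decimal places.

0.9378

f = n/N = 3987/33097 = 0.12046409.
SE_no-fpc = √(s²/n) = 6.3743277; SE_fpc = √((1−f)s²/n) = 5.9780725.
Ratio = √(1−f) = 0.93783576.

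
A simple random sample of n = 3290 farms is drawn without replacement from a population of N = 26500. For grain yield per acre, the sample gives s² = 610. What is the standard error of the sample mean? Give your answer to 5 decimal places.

Under SRS without replacement, Var(ȳ) = (1 − f)·s²/n with f = n/N = 3290/26500 = 0.12415094.
Var(ȳ) = (1 − 0.12415094)·610/3290 = 0.87584906·0.18541033 = 0.16239147.
SE(ȳ) = √(0.16239147) = 0.40298.

0.40298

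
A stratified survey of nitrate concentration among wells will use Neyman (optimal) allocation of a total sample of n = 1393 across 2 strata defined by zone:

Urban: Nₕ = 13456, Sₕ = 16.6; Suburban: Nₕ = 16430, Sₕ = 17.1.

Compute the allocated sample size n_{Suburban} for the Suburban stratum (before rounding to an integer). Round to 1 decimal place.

776.0

Neyman allocation: nₕ = n·NₕSₕ / Σⱼ NⱼSⱼ.
Σ NⱼSⱼ = 13456·16.6 + 16430·17.1 = 504322.6.
n_{Suburban} = 1393·16430·17.1 / 504322.6 = 776.0.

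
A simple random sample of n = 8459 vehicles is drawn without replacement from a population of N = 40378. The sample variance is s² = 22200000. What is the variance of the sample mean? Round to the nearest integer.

2075

Under SRS without replacement, Var(ȳ) = (1 − f)·s²/n with f = n/N = 8459/40378 = 0.20949527.
Var(ȳ) = (1 − 0.20949527)·22200000/8459 = 0.79050473·2624.4237 = 2074.6193.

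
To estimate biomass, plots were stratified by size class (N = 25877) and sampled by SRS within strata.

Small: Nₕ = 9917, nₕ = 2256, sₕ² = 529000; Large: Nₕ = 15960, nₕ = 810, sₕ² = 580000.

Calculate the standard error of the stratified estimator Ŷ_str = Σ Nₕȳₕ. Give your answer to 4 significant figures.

Var(Ŷ_str) = Σₕ Nₕ²(1 − fₕ)sₕ²/nₕ.
Small: 9917²·(1 − 2256/9917)·529000/2256 = 1.7814857 × 10^10.
Large: 15960²·(1 − 810/15960)·580000/810 = 1.7313644 × 10^11.
Sum = 1.909513 × 10^11.
SE = √(1.909513 × 10^11) = 437000.

437000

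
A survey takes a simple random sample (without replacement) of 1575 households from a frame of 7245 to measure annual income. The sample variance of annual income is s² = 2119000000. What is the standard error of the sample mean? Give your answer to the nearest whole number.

Under SRS without replacement, Var(ȳ) = (1 − f)·s²/n with f = n/N = 1575/7245 = 0.21739130.
Var(ȳ) = (1 − 0.21739130)·2119000000/1575 = 0.78260870·1.3453968 × 10^6 = 1.0529193 × 10^6.
SE(ȳ) = √(1.0529193 × 10^6) = 1026.

1026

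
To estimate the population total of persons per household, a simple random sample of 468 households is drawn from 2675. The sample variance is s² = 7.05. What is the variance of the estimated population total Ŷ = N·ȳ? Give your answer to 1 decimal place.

Var(Ŷ) = N²·Var(ȳ) = N²·(1 − n/N)·s²/n.
f = 468/2675 = 0.17495327; Var(ȳ) = 0.82504673·7.05/468 = 0.012428589.
Var(Ŷ) = 2675² · 0.012428589 = 88934.322.

88934.3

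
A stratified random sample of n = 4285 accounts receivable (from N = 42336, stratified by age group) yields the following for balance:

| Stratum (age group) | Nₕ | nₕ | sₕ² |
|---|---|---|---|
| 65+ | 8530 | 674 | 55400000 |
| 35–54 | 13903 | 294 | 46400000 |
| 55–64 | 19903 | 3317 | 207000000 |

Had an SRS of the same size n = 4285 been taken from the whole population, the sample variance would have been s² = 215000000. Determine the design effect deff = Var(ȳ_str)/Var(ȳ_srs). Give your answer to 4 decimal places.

Var(ȳ_str) = Σ Wₕ²(1−fₕ)sₕ²/nₕ with Wₕ = Nₕ/42336:
  65+: (8530/42336)²·(1−674/8530)·55400000/674 = 3073.1286
  35–54: (13903/42336)²·(1−294/13903)·46400000/294 = 16660.412
  55–64: (19903/42336)²·(1−3317/19903)·207000000/3317 = 11493.848
  → Var(ȳ_str) = 31227.389.
Var(ȳ_srs) = (1 − 4285/42336)·215000000/4285 = 45096.609.
deff = 31227.389 / 45096.609 = 0.6925.

0.6925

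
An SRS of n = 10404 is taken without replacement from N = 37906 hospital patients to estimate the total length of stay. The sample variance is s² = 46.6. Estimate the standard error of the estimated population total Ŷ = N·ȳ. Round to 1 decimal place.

Var(Ŷ) = N²·Var(ȳ) = N²·(1 − n/N)·s²/n.
f = 10404/37906 = 0.27446842; Var(ȳ) = 0.72553158·46.6/10404 = 0.0032496897.
Var(Ŷ) = 37906² · 0.0032496897 = 4.6693649 × 10^6.
SE(Ŷ) = √(4.6693649 × 10^6) = 2160.9.

2160.9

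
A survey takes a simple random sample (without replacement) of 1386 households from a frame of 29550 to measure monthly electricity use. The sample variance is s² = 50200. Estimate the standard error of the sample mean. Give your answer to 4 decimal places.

Under SRS without replacement, Var(ȳ) = (1 − f)·s²/n with f = n/N = 1386/29550 = 0.04690355.
Var(ȳ) = (1 − 0.04690355)·50200/1386 = 0.95309645·36.219336 = 34.520521.
SE(ȳ) = √(34.520521) = 5.8754.

5.8754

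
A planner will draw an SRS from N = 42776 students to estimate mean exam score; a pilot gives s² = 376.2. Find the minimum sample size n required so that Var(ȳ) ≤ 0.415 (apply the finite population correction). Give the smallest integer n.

888

Without fpc, n₀ = s²/D = 376.2/0.415 = 906.5060.
With fpc, (1 − n/N)·s²/n ≤ D requires n ≥ n₀/(1 + n₀/N) = 906.5060/(1 + 906.5060/42776) = 887.6940.
Rounding up, n = 888.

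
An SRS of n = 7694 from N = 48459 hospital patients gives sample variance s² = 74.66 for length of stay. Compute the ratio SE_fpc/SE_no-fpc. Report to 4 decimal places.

0.9172

f = n/N = 7694/48459 = 0.15877340.
SE_no-fpc = √(s²/n) = 0.098507183; SE_fpc = √((1−f)s²/n) = 0.090349219.
Ratio = √(1−f) = 0.91718406.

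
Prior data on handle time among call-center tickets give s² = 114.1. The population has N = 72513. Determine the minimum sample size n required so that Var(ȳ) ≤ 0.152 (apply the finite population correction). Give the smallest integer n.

Without fpc, n₀ = s²/D = 114.1/0.152 = 750.6579.
With fpc, (1 − n/N)·s²/n ≤ D requires n ≥ n₀/(1 + n₀/N) = 750.6579/(1 + 750.6579/72513) = 742.9667.
Rounding up, n = 743.

743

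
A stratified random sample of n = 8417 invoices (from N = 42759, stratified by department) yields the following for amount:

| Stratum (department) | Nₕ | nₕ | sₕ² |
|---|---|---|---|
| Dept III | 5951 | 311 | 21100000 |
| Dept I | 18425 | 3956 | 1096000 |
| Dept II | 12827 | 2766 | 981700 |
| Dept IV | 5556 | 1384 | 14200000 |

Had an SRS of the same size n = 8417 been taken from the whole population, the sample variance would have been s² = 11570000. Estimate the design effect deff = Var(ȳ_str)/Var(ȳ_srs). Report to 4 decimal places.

Var(ȳ_str) = Σ Wₕ²(1−fₕ)sₕ²/nₕ with Wₕ = Nₕ/42759:
  Dept III: (5951/42759)²·(1−311/5951)·21100000/311 = 1245.4779
  Dept I: (18425/42759)²·(1−3956/18425)·1096000/3956 = 40.396636
  Dept II: (12827/42759)²·(1−2766/12827)·981700/2766 = 25.051733
  Dept IV: (5556/42759)²·(1−1384/5556)·14200000/1384 = 130.07796
  → Var(ȳ_str) = 1441.0042.
Var(ȳ_srs) = (1 − 8417/42759)·11570000/8417 = 1104.0127.
deff = 1441.0042 / 1104.0127 = 1.3052.

1.3052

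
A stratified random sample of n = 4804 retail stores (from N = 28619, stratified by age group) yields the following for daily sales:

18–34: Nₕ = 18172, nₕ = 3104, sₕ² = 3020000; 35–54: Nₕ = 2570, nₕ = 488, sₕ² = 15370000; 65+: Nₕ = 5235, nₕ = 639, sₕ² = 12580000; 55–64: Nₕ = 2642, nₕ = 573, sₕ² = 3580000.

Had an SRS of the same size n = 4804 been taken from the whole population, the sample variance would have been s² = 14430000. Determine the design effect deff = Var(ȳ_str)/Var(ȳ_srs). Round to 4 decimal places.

Var(ȳ_str) = Σ Wₕ²(1−fₕ)sₕ²/nₕ with Wₕ = Nₕ/28619:
  18–34: (18172/28619)²·(1−3104/18172)·3020000/3104 = 325.263
  35–54: (2570/28619)²·(1−488/2570)·15370000/488 = 205.75907
  65+: (5235/28619)²·(1−639/5235)·12580000/639 = 578.31916
  55–64: (2642/28619)²·(1−573/2642)·3580000/573 = 41.697767
  → Var(ȳ_str) = 1151.039.
Var(ȳ_srs) = (1 − 4804/28619)·14430000/4804 = 2499.5364.
deff = 1151.039 / 2499.5364 = 0.4605.

0.4605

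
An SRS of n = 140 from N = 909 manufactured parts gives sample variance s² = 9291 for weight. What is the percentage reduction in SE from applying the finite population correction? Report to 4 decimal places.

f = n/N = 140/909 = 0.15401540.
SE_no-fpc = √(s²/n) = 8.1464278; SE_fpc = √((1−f)s²/n) = 7.4928742.
Ratio = √(1−f) = 0.91977421. Reduction = 100·(1 − 0.91977421) = 8.0226%.

8.0226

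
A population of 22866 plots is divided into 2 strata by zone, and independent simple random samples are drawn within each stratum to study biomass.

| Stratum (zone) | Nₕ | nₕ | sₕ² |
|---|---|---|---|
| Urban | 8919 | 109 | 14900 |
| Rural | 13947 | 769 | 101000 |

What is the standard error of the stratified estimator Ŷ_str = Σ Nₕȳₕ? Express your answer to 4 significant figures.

186800

Var(Ŷ_str) = Σₕ Nₕ²(1 − fₕ)sₕ²/nₕ.
Urban: 8919²·(1 − 109/8919)·14900/109 = 1.0741176 × 10^10.
Rural: 13947²·(1 − 769/13947)·101000/769 = 2.4139337 × 10^10.
Sum = 3.4880513 × 10^10.
SE = √(3.4880513 × 10^10) = 186800.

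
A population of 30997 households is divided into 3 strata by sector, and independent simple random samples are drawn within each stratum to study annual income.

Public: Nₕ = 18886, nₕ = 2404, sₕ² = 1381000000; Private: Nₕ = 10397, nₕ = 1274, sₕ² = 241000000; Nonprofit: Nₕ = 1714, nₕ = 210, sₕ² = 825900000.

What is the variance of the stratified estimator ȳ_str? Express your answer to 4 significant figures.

215300

Var(ȳ_str) = Σₕ Wₕ²(1 − fₕ)sₕ²/nₕ with Wₕ = Nₕ/N, N = 30997.
Public: Wₕ = 0.60928477; term = 0.60928477²·(1 − 0.12729006)·1381000000/2404 = 186110.03.
Private: Wₕ = 0.33541956; term = 0.33541956²·(1 − 0.12253535)·241000000/1274 = 18674.716.
Nonprofit: Wₕ = 0.05529567; term = 0.05529567²·(1 − 0.12252042)·825900000/210 = 10551.823.
Sum = 215336.57.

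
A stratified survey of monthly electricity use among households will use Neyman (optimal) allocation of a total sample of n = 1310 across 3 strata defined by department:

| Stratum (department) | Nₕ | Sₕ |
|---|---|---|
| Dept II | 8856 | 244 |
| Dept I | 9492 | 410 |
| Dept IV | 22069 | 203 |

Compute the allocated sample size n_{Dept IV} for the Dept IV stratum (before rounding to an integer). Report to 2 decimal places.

Neyman allocation: nₕ = n·NₕSₕ / Σⱼ NⱼSⱼ.
Σ NⱼSⱼ = 8856·244 + 9492·410 + 22069·203 = 1.0532591 × 10^7.
n_{Dept IV} = 1310·22069·203 / (1.0532591 × 10^7) = 557.20.

557.20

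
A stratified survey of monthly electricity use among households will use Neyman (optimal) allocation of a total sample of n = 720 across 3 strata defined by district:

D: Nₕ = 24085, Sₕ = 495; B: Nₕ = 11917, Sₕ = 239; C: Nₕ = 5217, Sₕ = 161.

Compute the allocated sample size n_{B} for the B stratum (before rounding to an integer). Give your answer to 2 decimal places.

131.37

Neyman allocation: nₕ = n·NₕSₕ / Σⱼ NⱼSⱼ.
Σ NⱼSⱼ = 24085·495 + 11917·239 + 5217·161 = 1.5610175 × 10^7.
n_{B} = 720·11917·239 / (1.5610175 × 10^7) = 131.37.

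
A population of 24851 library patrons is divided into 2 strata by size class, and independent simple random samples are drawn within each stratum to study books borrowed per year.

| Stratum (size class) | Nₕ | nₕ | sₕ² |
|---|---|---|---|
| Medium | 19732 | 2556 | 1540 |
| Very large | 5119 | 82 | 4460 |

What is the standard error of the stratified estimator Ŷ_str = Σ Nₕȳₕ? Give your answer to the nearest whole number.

Var(Ŷ_str) = Σₕ Nₕ²(1 − fₕ)sₕ²/nₕ.
Medium: 19732²·(1 − 2556/19732)·1540/2556 = 2.0419872 × 10^8.
Very large: 5119²·(1 − 82/5119)·4460/82 = 1.40242 × 10^9.
Sum = 1.6066187 × 10^9.
SE = √(1.6066187 × 10^9) = 40083.

40083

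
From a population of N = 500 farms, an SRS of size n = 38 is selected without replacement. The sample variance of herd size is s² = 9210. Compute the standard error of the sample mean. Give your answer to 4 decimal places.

Under SRS without replacement, Var(ȳ) = (1 − f)·s²/n with f = n/N = 38/500 = 0.07600000.
Var(ȳ) = (1 − 0.07600000)·9210/38 = 0.92400000·242.36842 = 223.94842.
SE(ȳ) = √(223.94842) = 14.9649.

14.9649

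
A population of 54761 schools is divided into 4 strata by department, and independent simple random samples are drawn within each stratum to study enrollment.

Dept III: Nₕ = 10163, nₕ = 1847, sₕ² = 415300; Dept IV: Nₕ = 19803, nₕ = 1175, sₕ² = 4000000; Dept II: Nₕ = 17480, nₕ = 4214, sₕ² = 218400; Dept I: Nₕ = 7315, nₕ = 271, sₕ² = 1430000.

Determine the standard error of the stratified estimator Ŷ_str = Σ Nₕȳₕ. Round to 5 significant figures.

1.2485 × 10^6

Var(Ŷ_str) = Σₕ Nₕ²(1 − fₕ)sₕ²/nₕ.
Dept III: 10163²·(1 − 1847/10163)·415300/1847 = 1.9003406 × 10^10.
Dept IV: 19803²·(1 − 1175/19803)·4000000/1175 = 1.2557967 × 10^12.
Dept II: 17480²·(1 − 4214/17480)·218400/4214 = 1.2018203 × 10^10.
Dept I: 7315²·(1 − 271/7315)·1430000/271 = 2.718945 × 10^11.
Sum = 1.5587128 × 10^12.
SE = √(1.5587128 × 10^12) = 1.2485 × 10^6.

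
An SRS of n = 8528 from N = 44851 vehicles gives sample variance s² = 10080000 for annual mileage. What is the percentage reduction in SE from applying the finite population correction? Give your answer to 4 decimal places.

f = n/N = 8528/44851 = 0.19014069.
SE_no-fpc = √(s²/n) = 34.380063; SE_fpc = √((1−f)s²/n) = 30.93937.
Ratio = √(1−f) = 0.89992184. Reduction = 100·(1 − 0.89992184) = 10.0078%.

10.0078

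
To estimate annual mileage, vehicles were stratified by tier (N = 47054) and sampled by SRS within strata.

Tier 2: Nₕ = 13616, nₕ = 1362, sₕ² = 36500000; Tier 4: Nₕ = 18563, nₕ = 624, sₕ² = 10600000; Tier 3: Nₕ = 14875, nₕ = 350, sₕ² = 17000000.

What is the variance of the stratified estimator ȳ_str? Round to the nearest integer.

Var(ȳ_str) = Σₕ Wₕ²(1 − fₕ)sₕ²/nₕ with Wₕ = Nₕ/N, N = 47054.
Tier 2: Wₕ = 0.28936966; term = 0.28936966²·(1 − 0.10002938)·36500000/1362 = 2019.5289.
Tier 4: Wₕ = 0.39450419; term = 0.39450419²·(1 − 0.03361526)·10600000/624 = 2554.9039.
Tier 3: Wₕ = 0.31612615; term = 0.31612615²·(1 − 0.02352941)·17000000/350 = 4739.8096.
Sum = 9314.2424.

9314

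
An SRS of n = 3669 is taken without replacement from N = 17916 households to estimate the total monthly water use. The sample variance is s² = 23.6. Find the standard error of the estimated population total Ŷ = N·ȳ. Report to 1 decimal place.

Var(Ŷ) = N²·Var(ȳ) = N²·(1 − n/N)·s²/n.
f = 3669/17916 = 0.20478902; Var(ȳ) = 0.79521098·23.6/3669 = 0.0051150121.
Var(Ŷ) = 17916² · 0.0051150121 = 1.6418322 × 10^6.
SE(Ŷ) = √(1.6418322 × 10^6) = 1281.3.

1281.3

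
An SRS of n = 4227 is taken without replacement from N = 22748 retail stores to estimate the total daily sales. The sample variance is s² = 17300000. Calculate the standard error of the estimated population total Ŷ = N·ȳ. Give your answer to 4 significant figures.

Var(Ŷ) = N²·Var(ȳ) = N²·(1 − n/N)·s²/n.
f = 4227/22748 = 0.18581853; Var(ȳ) = 0.81418147·17300000/4227 = 3332.2307.
Var(Ŷ) = 22748² · 3332.2307 = 1.7243344 × 10^12.
SE(Ŷ) = √(1.7243344 × 10^12) = 1.313 × 10^6.

1.313 × 10^6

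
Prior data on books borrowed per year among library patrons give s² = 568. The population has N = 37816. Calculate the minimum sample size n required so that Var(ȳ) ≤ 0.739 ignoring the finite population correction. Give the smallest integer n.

769

Without fpc, n₀ = s²/D = 568/0.739 = 768.6062.
Rounding up, n = 769.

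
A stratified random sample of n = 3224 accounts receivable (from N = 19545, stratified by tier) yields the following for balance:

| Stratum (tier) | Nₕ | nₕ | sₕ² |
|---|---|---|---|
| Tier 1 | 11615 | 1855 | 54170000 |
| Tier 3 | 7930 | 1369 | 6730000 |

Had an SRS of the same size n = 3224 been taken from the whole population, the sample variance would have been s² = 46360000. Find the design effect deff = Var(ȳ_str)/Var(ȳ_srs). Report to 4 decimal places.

Var(ȳ_str) = Σ Wₕ²(1−fₕ)sₕ²/nₕ with Wₕ = Nₕ/19545:
  Tier 1: (11615/19545)²·(1−1855/11615)·54170000/1855 = 8665.8787
  Tier 3: (7930/19545)²·(1−1369/7930)·6730000/1369 = 669.55074
  → Var(ȳ_str) = 9335.4294.
Var(ȳ_srs) = (1 − 3224/19545)·46360000/3224 = 12007.69.
deff = 9335.4294 / 12007.69 = 0.7775.

0.7775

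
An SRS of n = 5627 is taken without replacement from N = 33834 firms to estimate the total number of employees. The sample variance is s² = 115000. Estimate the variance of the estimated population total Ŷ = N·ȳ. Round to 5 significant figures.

1.9504 × 10^10

Var(Ŷ) = N²·Var(ȳ) = N²·(1 − n/N)·s²/n.
f = 5627/33834 = 0.16631199; Var(ȳ) = 0.83368801·115000/5627 = 17.03823.
Var(Ŷ) = 33834² · 17.03823 = 1.9504336 × 10^10.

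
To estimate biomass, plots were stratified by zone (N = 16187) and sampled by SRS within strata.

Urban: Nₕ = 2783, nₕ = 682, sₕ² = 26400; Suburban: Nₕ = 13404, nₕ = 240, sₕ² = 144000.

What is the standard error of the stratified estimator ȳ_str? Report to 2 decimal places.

20.12

Var(ȳ_str) = Σₕ Wₕ²(1 − fₕ)sₕ²/nₕ with Wₕ = Nₕ/N, N = 16187.
Urban: Wₕ = 0.17192809; term = 0.17192809²·(1 − 0.24505929)·26400/682 = 0.86382561.
Suburban: Wₕ = 0.82807191; term = 0.82807191²·(1 − 0.01790510)·144000/240 = 404.0553.
Sum = 404.91913.
SE = √(404.91913) = 20.12.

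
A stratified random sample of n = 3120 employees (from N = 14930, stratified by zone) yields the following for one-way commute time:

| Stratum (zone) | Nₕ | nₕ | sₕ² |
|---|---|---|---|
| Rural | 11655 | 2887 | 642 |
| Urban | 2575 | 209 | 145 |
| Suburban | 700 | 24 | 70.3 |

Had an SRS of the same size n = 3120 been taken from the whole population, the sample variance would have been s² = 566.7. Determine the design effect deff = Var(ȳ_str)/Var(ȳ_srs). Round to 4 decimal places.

0.8848

Var(ȳ_str) = Σ Wₕ²(1−fₕ)sₕ²/nₕ with Wₕ = Nₕ/14930:
  Rural: (11655/14930)²·(1−2887/11655)·642/2887 = 0.10194864
  Urban: (2575/14930)²·(1−209/2575)·145/209 = 0.018962434
  Suburban: (700/14930)²·(1−24/700)·70.3/24 = 0.0062182647
  → Var(ȳ_str) = 0.12712934.
Var(ȳ_srs) = (1 − 3120/14930)·566.7/3120 = 0.14367748.
deff = 0.12712934 / 0.14367748 = 0.8848.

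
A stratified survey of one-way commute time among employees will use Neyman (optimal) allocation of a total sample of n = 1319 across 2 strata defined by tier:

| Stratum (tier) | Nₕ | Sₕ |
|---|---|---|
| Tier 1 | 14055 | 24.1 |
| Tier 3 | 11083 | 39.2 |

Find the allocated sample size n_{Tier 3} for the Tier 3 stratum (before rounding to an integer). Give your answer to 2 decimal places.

Neyman allocation: nₕ = n·NₕSₕ / Σⱼ NⱼSⱼ.
Σ NⱼSⱼ = 14055·24.1 + 11083·39.2 = 773179.1.
n_{Tier 3} = 1319·11083·39.2 / 773179.1 = 741.15.

741.15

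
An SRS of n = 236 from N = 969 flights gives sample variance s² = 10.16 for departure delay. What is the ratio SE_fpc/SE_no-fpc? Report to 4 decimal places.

0.8697

f = n/N = 236/969 = 0.24355005.
SE_no-fpc = √(s²/n) = 0.20748698; SE_fpc = √((1−f)s²/n) = 0.18046.
Ratio = √(1−f) = 0.86974131.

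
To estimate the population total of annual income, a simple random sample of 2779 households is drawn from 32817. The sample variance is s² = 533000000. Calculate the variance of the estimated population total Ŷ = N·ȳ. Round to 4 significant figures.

1.891 × 10^14

Var(Ŷ) = N²·Var(ȳ) = N²·(1 − n/N)·s²/n.
f = 2779/32817 = 0.08468172; Var(ȳ) = 0.91531828·533000000/2779 = 175554.03.
Var(Ŷ) = 32817² · 175554.03 = 1.8906388 × 10^14.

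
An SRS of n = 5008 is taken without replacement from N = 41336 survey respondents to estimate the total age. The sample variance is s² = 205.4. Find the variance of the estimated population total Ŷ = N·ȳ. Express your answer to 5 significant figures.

6.1589 × 10^7

Var(Ŷ) = N²·Var(ȳ) = N²·(1 − n/N)·s²/n.
f = 5008/41336 = 0.12115347; Var(ȳ) = 0.87884653·205.4/5008 = 0.036045343.
Var(Ŷ) = 41336² · 0.036045343 = 6.1589412 × 10^7.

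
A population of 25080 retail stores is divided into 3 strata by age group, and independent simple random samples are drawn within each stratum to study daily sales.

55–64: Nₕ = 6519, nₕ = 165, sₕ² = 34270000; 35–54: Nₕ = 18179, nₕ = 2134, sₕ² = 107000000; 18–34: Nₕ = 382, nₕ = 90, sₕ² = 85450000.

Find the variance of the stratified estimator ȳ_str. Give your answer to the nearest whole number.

37097

Var(ȳ_str) = Σₕ Wₕ²(1 − fₕ)sₕ²/nₕ with Wₕ = Nₕ/N, N = 25080.
55–64: Wₕ = 0.25992823; term = 0.25992823²·(1 − 0.02531063)·34270000/165 = 13677.392.
35–54: Wₕ = 0.72484051; term = 0.72484051²·(1 − 0.11738820)·107000000/2134 = 23251.127.
18–34: Wₕ = 0.01523126; term = 0.01523126²·(1 − 0.23560209)·85450000/90 = 168.36845.
Sum = 37096.887.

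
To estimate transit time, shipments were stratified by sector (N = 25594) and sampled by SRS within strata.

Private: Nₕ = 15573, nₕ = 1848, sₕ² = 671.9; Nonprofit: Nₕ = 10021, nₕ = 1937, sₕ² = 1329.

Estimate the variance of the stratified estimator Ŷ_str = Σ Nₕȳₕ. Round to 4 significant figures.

1.333 × 10^8

Var(Ŷ_str) = Σₕ Nₕ²(1 − fₕ)sₕ²/nₕ.
Private: 15573²·(1 − 1848/15573)·671.9/1848 = 7.7711861 × 10^7.
Nonprofit: 10021²·(1 − 1937/10021)·1329/1937 = 5.5581815 × 10^7.
Sum = 1.3329368 × 10^8.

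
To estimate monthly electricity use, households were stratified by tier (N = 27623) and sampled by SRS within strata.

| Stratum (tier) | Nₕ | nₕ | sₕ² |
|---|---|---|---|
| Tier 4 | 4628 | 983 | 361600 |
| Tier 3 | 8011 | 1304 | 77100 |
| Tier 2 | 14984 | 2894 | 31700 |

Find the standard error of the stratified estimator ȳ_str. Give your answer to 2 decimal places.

3.86

Var(ȳ_str) = Σₕ Wₕ²(1 − fₕ)sₕ²/nₕ with Wₕ = Nₕ/N, N = 27623.
Tier 4: Wₕ = 0.16754154; term = 0.16754154²·(1 − 0.21240277)·361600/983 = 8.1325005.
Tier 3: Wₕ = 0.29001195; term = 0.29001195²·(1 − 0.16277618)·77100/1304 = 4.1634192.
Tier 2: Wₕ = 0.54244651; term = 0.54244651²·(1 − 0.19313935)·31700/2894 = 2.6005973.
Sum = 14.896517.
SE = √(14.896517) = 3.86.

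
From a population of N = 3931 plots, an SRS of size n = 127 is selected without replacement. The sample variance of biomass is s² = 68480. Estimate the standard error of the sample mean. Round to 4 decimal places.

22.8428

Under SRS without replacement, Var(ȳ) = (1 − f)·s²/n with f = n/N = 127/3931 = 0.03230730.
Var(ȳ) = (1 − 0.03230730)·68480/127 = 0.96769270·539.2126 = 521.79209.
SE(ȳ) = √(521.79209) = 22.8428.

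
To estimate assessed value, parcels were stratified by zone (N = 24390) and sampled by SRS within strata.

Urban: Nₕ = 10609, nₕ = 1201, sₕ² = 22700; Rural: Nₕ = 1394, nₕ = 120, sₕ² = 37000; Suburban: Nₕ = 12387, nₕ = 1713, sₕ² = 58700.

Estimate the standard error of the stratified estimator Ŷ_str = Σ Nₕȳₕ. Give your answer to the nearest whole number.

83456

Var(Ŷ_str) = Σₕ Nₕ²(1 − fₕ)sₕ²/nₕ.
Urban: 10609²·(1 − 1201/10609)·22700/1201 = 1.8864904 × 10^9.
Rural: 1394²·(1 − 120/1394)·37000/120 = 5.4758643 × 10^8.
Suburban: 12387²·(1 − 1713/12387)·58700/1713 = 4.5307915 × 10^9.
Sum = 6.9648683 × 10^9.
SE = √(6.9648683 × 10^9) = 83456.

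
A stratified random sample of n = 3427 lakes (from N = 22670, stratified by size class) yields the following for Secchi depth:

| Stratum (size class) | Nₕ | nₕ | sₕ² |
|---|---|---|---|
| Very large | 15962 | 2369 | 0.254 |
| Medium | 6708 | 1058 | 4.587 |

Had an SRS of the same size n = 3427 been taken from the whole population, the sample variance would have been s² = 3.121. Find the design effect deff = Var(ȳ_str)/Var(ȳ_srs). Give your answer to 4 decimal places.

0.4722

Var(ȳ_str) = Σ Wₕ²(1−fₕ)sₕ²/nₕ with Wₕ = Nₕ/22670:
  Very large: (15962/22670)²·(1−2369/15962)·0.254/2369 = 4.5265596 × 10^-5
  Medium: (6708/22670)²·(1−1058/6708)·4.587/1058 = 3.1972864 × 10^-4
  → Var(ȳ_str) = 3.6499424 × 10^-4.
Var(ȳ_srs) = (1 − 3427/22670)·3.121/3427 = 7.7303814 × 10^-4.
deff = (3.6499424 × 10^-4) / (7.7303814 × 10^-4) = 0.4722.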